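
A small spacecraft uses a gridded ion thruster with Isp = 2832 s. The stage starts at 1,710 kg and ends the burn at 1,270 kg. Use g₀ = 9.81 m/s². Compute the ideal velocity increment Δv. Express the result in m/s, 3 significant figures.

v_e = Isp · g₀ = 2832 × 9.81 = 27781.9 m/s.
By the Tsiolkovsky rocket equation, Δv = v_e · ln(m₀/m_f) = 27781.9 × ln(1.346) = 27781.9 × 0.2975 ≈ 8264.5 m/s.

Δv ≈ 8260 m/s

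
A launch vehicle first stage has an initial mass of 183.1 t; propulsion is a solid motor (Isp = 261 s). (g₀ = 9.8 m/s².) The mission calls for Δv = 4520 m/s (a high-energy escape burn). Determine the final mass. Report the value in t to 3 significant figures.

v_e = Isp · g₀ = 261 × 9.8 = 2557.8 m/s.
From the ideal rocket equation, m₀/m_f = exp(Δv / v_e) = exp(4520 / 2557.8) = exp(1.7671) = 5.8541.
m_f = m₀ / 5.8541 = 183.1 / 5.8541 = 31.2772 t.

final mass ≈ 31.3 t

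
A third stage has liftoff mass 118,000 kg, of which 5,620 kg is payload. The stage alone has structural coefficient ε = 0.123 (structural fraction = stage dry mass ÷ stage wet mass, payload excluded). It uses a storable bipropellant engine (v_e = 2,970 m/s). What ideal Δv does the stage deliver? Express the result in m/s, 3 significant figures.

Δv ≈ 5360 m/s

Stage wet mass = m₀ − payload = 118,000 − 5,620 = 112,380 kg.
Stage dry mass = ε × stage wet mass = 0.123 × 112,380 = 13,822.7 kg.
Burnout mass m_f = stage dry + payload = 13,822.7 + 5,620 = 19,442.7 kg.
Δv = v_e · ln(118,000/19,442.7) = 2970.0 × ln(6.069) = 2970.0 × 1.8032 ≈ 5356 m/s.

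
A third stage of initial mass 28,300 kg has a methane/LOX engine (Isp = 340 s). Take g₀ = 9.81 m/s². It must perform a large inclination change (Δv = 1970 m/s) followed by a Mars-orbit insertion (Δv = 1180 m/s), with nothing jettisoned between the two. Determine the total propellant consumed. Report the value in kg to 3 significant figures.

total propellant consumed ≈ 17300 kg

v_e = Isp · g₀ = 340 × 9.81 = 3335.4 m/s.
After the first burn: m = 28300 × exp(−1970/3335.4) = 28300 × 0.55398 = 15,677.6 kg.
After the second burn: m = 15,677.6 × exp(−1180/3335.4) = 15,677.6 × 0.70203 = 11,006.1 kg.
Total propellant = m₀ − m_final = 28300 − 11,006.1 = 17,293.9 kg.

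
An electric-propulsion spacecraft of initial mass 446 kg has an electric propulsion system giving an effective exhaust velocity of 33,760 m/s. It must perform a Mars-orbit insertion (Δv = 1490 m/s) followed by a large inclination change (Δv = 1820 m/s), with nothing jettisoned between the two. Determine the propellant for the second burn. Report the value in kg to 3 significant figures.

After the first burn: m = 446 × exp(−1490/33760.0) = 446 × 0.95682 = 426.742 kg.
After the second burn: m = 426.742 × exp(−1820/33760.0) = 426.742 × 0.94752 = 404.347 kg.
Second-burn propellant = 426.742 − 404.347 = 22.395 kg.

propellant for the second burn ≈ 22.4 kg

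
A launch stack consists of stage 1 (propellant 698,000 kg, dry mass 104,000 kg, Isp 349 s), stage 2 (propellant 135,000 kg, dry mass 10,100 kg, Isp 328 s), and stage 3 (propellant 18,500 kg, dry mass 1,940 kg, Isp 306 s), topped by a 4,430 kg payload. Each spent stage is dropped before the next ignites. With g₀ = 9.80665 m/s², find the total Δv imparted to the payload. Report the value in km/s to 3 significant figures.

Ignition mass of stage 1 = 698,000+104,000 + 135,000+10,100 + 18,500+1,940 + 4,430 = 971,970 kg.
Stage 1: m₀ = 971,970 kg, m_f = 971,970 − 698,000 = 273,970 kg; Δv = 349×9.80665×ln(3.548) = 3422.5×1.2663 ≈ 4334 m/s.
Stage 2: m₀ = 169,970 kg, m_f = 169,970 − 135,000 = 34,970 kg; Δv = 328×9.80665×ln(4.86) = 3216.6×1.5811 ≈ 5086 m/s.
Stage 3: m₀ = 24,870 kg, m_f = 24,870 − 18,500 = 6,370 kg; Δv = 306×9.80665×ln(3.904) = 3000.8×1.3621 ≈ 4087 m/s.
Total Δv = 4334 + 5086 + 4087 = 13507 m/s.

Δv ≈ 13.5 km/s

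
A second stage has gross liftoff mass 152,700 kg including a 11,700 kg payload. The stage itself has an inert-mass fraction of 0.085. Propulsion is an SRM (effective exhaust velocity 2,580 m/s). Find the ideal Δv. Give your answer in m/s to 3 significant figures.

Stage wet mass = m₀ − payload = 152,700 − 11,700 = 141,000 kg.
Stage dry mass = ε × stage wet mass = 0.085 × 141,000 = 11,985 kg.
Burnout mass m_f = stage dry + payload = 11,985 + 11,700 = 23,685 kg.
Δv = v_e · ln(152,700/23,685) = 2580.0 × ln(6.447) = 2580.0 × 1.8636 ≈ 4808 m/s.

Δv ≈ 4810 m/s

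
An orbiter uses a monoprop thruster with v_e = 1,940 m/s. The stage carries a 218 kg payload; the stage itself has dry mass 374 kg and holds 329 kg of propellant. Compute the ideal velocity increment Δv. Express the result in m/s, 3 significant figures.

Δv ≈ 857 m/s

m₀ = payload + dry + propellant = 218 + 374 + 329 = 921 kg.
m_f = payload + dry = 218 + 374 = 592 kg.
Rocket equation: Δv = v_e · ln(m₀/m_f) = 1940.0 × ln(1.556) = 1940.0 × 0.4420 ≈ 857.4 m/s.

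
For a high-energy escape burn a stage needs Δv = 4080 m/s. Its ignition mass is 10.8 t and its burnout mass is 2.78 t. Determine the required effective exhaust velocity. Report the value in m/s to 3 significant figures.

ln(m₀/m_f) = ln(10800/2780) = ln(3.885) = 1.3571.
v_e = Δv / ln(m₀/m_f) = 4080 / 1.3571 = 3006.4 m/s.

v_e ≈ 3010 m/s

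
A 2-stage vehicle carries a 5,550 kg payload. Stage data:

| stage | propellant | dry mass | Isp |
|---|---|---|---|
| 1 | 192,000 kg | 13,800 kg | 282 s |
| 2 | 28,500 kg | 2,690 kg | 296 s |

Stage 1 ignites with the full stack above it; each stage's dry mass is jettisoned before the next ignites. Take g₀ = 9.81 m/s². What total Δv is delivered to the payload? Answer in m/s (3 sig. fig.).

Ignition mass of stage 1 = 192,000+13,800 + 28,500+2,690 + 5,550 = 242,540 kg.
Stage 1: m₀ = 242,540 kg, m_f = 242,540 − 192,000 = 50,540 kg; Δv = 282×9.81×ln(4.799) = 2766.4×1.5684 ≈ 4339 m/s.
Stage 2: m₀ = 36,740 kg, m_f = 36,740 − 28,500 = 8,240 kg; Δv = 296×9.81×ln(4.459) = 2903.8×1.4949 ≈ 4341 m/s.
Total Δv = 4339 + 4341 = 8680 m/s.

Δv ≈ 8680 m/s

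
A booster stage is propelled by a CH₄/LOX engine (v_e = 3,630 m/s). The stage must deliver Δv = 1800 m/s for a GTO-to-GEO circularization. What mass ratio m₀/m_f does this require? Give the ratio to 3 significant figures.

mass ratio ≈ 1.64

Using Δv = v_e ln(m₀/m_f): m₀/m_f = exp(Δv / v_e) = exp(1800 / 3630.0) = exp(0.4959) = 1.6419.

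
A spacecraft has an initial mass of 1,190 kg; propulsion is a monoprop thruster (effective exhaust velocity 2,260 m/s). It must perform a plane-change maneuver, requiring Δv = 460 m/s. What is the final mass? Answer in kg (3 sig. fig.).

Using Δv = v_e ln(m₀/m_f): m₀/m_f = exp(Δv / v_e) = exp(460 / 2260.0) = exp(0.2035) = 1.2257.
m_f = m₀ / 1.2257 = 1,190 / 1.2257 = 970.874 kg.

final mass ≈ 971 kg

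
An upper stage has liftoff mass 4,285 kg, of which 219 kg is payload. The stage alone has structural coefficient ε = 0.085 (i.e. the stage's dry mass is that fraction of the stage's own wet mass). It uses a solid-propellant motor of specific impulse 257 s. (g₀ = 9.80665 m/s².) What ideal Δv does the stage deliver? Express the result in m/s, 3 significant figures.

Δv ≈ 5110 m/s

Stage wet mass = m₀ − payload = 4,285 − 219 = 4,066 kg.
Stage dry mass = ε × stage wet mass = 0.085 × 4,066 = 345.61 kg.
Burnout mass m_f = stage dry + payload = 345.61 + 219 = 564.61 kg.
v_e = Isp · g₀ = 257 × 9.80665 = 2520.3 m/s.
Δv = v_e · ln(4,285/564.61) = 2520.3 × ln(7.589) = 2520.3 × 2.0267 ≈ 5108 m/s.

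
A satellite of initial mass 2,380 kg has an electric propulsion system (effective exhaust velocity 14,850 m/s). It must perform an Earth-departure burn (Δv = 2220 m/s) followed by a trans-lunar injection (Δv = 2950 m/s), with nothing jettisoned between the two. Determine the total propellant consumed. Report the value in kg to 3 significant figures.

total propellant consumed ≈ 700 kg

After the first burn: m = 2380 × exp(−2220/14850.0) = 2380 × 0.86114 = 2,049.51 kg.
After the second burn: m = 2,049.51 × exp(−2950/14850.0) = 2,049.51 × 0.81983 = 1,680.25 kg.
Total propellant = m₀ − m_final = 2380 − 1,680.25 = 699.75 kg.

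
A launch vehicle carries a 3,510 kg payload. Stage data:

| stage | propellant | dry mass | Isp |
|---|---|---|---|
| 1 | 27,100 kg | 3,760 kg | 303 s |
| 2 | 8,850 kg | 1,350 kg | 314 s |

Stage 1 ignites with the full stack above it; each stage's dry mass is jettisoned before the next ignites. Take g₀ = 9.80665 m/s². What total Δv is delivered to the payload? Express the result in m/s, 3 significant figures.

Δv ≈ 5980 m/s

Ignition mass of stage 1 = 27,100+3,760 + 8,850+1,350 + 3,510 = 44,570 kg.
Stage 1: m₀ = 44,570 kg, m_f = 44,570 − 27,100 = 17,470 kg; Δv = 303×9.80665×ln(2.551) = 2971.4×0.9366 ≈ 2783 m/s.
Stage 2: m₀ = 13,710 kg, m_f = 13,710 − 8,850 = 4,860 kg; Δv = 314×9.80665×ln(2.821) = 3079.3×1.0371 ≈ 3193 m/s.
Total Δv = 2783 + 3193 = 5976 m/s.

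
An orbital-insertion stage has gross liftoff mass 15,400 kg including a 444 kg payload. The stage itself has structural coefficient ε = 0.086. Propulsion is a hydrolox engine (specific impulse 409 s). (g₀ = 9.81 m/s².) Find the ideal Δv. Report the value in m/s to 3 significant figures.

Stage wet mass = m₀ − payload = 15,400 − 444 = 14,956 kg.
Stage dry mass = ε × stage wet mass = 0.086 × 14,956 = 1,286.22 kg.
Burnout mass m_f = stage dry + payload = 1,286.22 + 444 = 1,730.22 kg.
v_e = Isp · g₀ = 409 × 9.81 = 4012.3 m/s.
By the Tsiolkovsky rocket equation, Δv = v_e · ln(15,400/1,730.22) = 4012.3 × ln(8.901) = 4012.3 × 2.1861 ≈ 8771 m/s.

Δv ≈ 8770 m/s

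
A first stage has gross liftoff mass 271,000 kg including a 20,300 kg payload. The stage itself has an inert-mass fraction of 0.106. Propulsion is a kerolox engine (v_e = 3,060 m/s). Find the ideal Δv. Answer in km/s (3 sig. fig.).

Δv ≈ 5.37 km/s

Stage wet mass = m₀ − payload = 271,000 − 20,300 = 250,700 kg.
Stage dry mass = ε × stage wet mass = 0.106 × 250,700 = 26,574.2 kg.
Burnout mass m_f = stage dry + payload = 26,574.2 + 20,300 = 46,874.2 kg.
Δv = v_e · ln(271,000/46,874.2) = 3060.0 × ln(5.781) = 3060.0 × 1.7547 ≈ 5369 m/s.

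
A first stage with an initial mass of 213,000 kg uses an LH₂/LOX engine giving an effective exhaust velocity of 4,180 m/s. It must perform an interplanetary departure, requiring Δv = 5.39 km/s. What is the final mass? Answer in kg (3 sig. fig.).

m₀/m_f = exp(Δv / v_e) = exp(5390 / 4180.0) = exp(1.2895) = 3.6309.
m_f = m₀ / 3.6309 = 213,000 / 3.6309 = 58,663.1 kg.

final mass ≈ 58700 kg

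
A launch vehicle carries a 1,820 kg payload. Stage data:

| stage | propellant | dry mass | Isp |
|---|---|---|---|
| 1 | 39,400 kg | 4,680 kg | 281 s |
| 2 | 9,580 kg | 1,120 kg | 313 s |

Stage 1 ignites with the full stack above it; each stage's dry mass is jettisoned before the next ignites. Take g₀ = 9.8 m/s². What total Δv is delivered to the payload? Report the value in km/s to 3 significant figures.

Ignition mass of stage 1 = 39,400+4,680 + 9,580+1,120 + 1,820 = 56,600 kg.
Stage 1: m₀ = 56,600 kg, m_f = 56,600 − 39,400 = 17,200 kg; Δv = 281×9.8×ln(3.291) = 2753.8×1.1911 ≈ 3280 m/s.
Stage 2: m₀ = 12,520 kg, m_f = 12,520 − 9,580 = 2,940 kg; Δv = 313×9.8×ln(4.259) = 3067.4×1.4489 ≈ 4444 m/s.
Total Δv = 3280 + 4444 = 7724 m/s.

Δv ≈ 7.72 km/s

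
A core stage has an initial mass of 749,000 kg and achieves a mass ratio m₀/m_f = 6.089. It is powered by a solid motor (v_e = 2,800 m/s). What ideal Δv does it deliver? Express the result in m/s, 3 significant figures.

Δv ≈ 5060 m/s

Δv = v_e · ln(6.089) = 2800.0 × 1.8065 ≈ 5058.2 m/s.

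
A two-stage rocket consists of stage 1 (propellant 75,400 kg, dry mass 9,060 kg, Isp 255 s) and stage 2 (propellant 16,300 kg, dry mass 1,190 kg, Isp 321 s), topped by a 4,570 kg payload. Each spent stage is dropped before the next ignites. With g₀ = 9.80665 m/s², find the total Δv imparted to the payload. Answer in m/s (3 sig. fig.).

Ignition mass of stage 1 = 75,400+9,060 + 16,300+1,190 + 4,570 = 106,520 kg.
Stage 1: m₀ = 106,520 kg, m_f = 106,520 − 75,400 = 31,120 kg; Δv = 255×9.80665×ln(3.423) = 2500.7×1.2305 ≈ 3077 m/s.
Stage 2: m₀ = 22,060 kg, m_f = 22,060 − 16,300 = 5,760 kg; Δv = 321×9.80665×ln(3.83) = 3147.9×1.3428 ≈ 4227 m/s.
Total Δv = 3077 + 4227 = 7304 m/s.

Δv ≈ 7300 m/s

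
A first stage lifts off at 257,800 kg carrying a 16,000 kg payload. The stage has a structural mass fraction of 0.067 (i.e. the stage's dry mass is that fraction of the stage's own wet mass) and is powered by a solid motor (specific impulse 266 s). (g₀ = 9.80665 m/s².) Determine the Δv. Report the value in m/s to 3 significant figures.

Stage wet mass = m₀ − payload = 257,800 − 16,000 = 241,800 kg.
Stage dry mass = ε × stage wet mass = 0.067 × 241,800 = 16,200.6 kg.
Burnout mass m_f = stage dry + payload = 16,200.6 + 16,000 = 32,200.6 kg.
v_e = Isp · g₀ = 266 × 9.80665 = 2608.6 m/s.
Δv = v_e · ln(257,800/32,200.6) = 2608.6 × ln(8.006) = 2608.6 × 2.0802 ≈ 5426 m/s.

Δv ≈ 5430 m/s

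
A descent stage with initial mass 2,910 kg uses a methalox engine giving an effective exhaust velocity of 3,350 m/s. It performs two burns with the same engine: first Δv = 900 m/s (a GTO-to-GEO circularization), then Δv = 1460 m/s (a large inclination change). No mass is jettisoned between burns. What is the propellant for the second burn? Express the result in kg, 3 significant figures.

After the first burn: m = 2910 × exp(−900/3350.0) = 2910 × 0.76441 = 2,224.43 kg.
After the second burn: m = 2,224.43 × exp(−1460/3350.0) = 2,224.43 × 0.64673 = 1,438.61 kg.
Second-burn propellant = 2,224.43 − 1,438.61 = 785.82 kg.

propellant for the second burn ≈ 786 kg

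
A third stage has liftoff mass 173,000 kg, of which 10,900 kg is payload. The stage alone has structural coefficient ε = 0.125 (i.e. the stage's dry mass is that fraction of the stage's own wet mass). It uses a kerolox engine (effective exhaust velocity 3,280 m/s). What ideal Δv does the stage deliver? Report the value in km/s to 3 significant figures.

Δv ≈ 5.62 km/s

Stage wet mass = m₀ − payload = 173,000 − 10,900 = 162,100 kg.
Stage dry mass = ε × stage wet mass = 0.125 × 162,100 = 20,262.5 kg.
Burnout mass m_f = stage dry + payload = 20,262.5 + 10,900 = 31,162.5 kg.
From the ideal rocket equation, Δv = v_e · ln(173,000/31,162.5) = 3280.0 × ln(5.552) = 3280.0 × 1.7141 ≈ 5622 m/s.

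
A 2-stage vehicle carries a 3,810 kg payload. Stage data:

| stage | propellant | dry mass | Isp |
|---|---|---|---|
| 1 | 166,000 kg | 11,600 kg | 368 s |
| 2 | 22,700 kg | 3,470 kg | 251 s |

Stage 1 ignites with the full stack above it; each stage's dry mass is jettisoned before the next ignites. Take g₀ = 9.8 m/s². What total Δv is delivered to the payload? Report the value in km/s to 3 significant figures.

Ignition mass of stage 1 = 166,000+11,600 + 22,700+3,470 + 3,810 = 207,580 kg.
Stage 1: m₀ = 207,580 kg, m_f = 207,580 − 166,000 = 41,580 kg; Δv = 368×9.8×ln(4.992) = 3606.4×1.6079 ≈ 5799 m/s.
Stage 2: m₀ = 29,980 kg, m_f = 29,980 − 22,700 = 7,280 kg; Δv = 251×9.8×ln(4.118) = 2459.8×1.4154 ≈ 3482 m/s.
Total Δv = 5799 + 3482 = 9281 m/s.

Δv ≈ 9.28 km/s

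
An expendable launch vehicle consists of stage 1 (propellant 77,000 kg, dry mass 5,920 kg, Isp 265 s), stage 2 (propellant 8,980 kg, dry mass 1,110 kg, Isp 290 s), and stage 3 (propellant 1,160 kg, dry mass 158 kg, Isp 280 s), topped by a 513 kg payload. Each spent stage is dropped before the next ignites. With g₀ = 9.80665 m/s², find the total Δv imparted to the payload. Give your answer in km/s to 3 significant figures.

Ignition mass of stage 1 = 77,000+5,920 + 8,980+1,110 + 1,160+158 + 513 = 94,841 kg.
Stage 1: m₀ = 94,841 kg, m_f = 94,841 − 77,000 = 17,841 kg; Δv = 265×9.80665×ln(5.316) = 2598.8×1.6707 ≈ 4342 m/s.
Stage 2: m₀ = 11,921 kg, m_f = 11,921 − 8,980 = 2,941 kg; Δv = 290×9.80665×ln(4.053) = 2843.9×1.3996 ≈ 3980 m/s.
Stage 3: m₀ = 1,831 kg, m_f = 1,831 − 1,160 = 671 kg; Δv = 280×9.80665×ln(2.729) = 2745.9×1.0038 ≈ 2756 m/s.
Total Δv = 4342 + 3980 + 2756 = 11078 m/s.

Δv ≈ 11.1 km/s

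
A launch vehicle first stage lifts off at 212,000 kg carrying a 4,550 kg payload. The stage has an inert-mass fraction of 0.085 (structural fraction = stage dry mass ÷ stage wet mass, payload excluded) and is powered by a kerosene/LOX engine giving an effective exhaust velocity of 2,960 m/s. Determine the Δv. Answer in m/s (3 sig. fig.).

Stage wet mass = m₀ − payload = 212,000 − 4,550 = 207,450 kg.
Stage dry mass = ε × stage wet mass = 0.085 × 207,450 = 17,633.3 kg.
Burnout mass m_f = stage dry + payload = 17,633.3 + 4,550 = 22,183.3 kg.
Rocket equation: Δv = v_e · ln(212,000/22,183.3) = 2960.0 × ln(9.557) = 2960.0 × 2.2572 ≈ 6681 m/s.

Δv ≈ 6680 m/s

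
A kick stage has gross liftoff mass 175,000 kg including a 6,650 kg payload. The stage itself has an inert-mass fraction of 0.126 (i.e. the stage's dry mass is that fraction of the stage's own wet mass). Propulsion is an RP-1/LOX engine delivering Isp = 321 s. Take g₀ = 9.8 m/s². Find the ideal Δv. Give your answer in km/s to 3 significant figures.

Stage wet mass = m₀ − payload = 175,000 − 6,650 = 168,350 kg.
Stage dry mass = ε × stage wet mass = 0.126 × 168,350 = 21,212.1 kg.
Burnout mass m_f = stage dry + payload = 21,212.1 + 6,650 = 27,862.1 kg.
v_e = Isp · g₀ = 321 × 9.8 = 3145.8 m/s.
Rocket equation: Δv = v_e · ln(175,000/27,862.1) = 3145.8 × ln(6.281) = 3145.8 × 1.8375 ≈ 5780 m/s.

Δv ≈ 5.78 km/s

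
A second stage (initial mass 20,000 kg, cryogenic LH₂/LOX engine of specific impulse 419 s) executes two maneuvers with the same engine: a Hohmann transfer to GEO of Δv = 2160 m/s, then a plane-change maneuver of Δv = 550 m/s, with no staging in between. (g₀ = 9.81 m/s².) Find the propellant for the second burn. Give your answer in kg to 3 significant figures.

v_e = Isp · g₀ = 419 × 9.81 = 4110.4 m/s.
After the first burn: m = 20000 × exp(−2160/4110.4) = 20000 × 0.59126 = 11,825.2 kg.
After the second burn: m = 11,825.2 × exp(−550/4110.4) = 11,825.2 × 0.87476 = 10,344.2 kg.
Second-burn propellant = 11,825.2 − 10,344.2 = 1,481 kg.

propellant for the second burn ≈ 1480 kg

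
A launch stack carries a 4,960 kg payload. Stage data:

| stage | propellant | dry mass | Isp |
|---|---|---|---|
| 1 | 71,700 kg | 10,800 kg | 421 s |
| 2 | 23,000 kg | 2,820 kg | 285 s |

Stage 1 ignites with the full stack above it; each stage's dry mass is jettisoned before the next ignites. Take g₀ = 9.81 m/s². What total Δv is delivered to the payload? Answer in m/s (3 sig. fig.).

Ignition mass of stage 1 = 71,700+10,800 + 23,000+2,820 + 4,960 = 113,280 kg.
Stage 1: m₀ = 113,280 kg, m_f = 113,280 − 71,700 = 41,580 kg; Δv = 421×9.81×ln(2.724) = 4130.0×1.0022 ≈ 4139 m/s.
Stage 2: m₀ = 30,780 kg, m_f = 30,780 − 23,000 = 7,780 kg; Δv = 285×9.81×ln(3.956) = 2795.9×1.3753 ≈ 3845 m/s.
Total Δv = 4139 + 3845 = 7984 m/s.

Δv ≈ 7980 m/s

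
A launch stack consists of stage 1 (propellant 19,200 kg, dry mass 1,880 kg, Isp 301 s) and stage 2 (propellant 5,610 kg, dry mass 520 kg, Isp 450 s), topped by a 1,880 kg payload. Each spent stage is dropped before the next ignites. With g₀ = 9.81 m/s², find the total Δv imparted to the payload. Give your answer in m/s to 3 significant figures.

Ignition mass of stage 1 = 19,200+1,880 + 5,610+520 + 1,880 = 29,090 kg.
Stage 1: m₀ = 29,090 kg, m_f = 29,090 − 19,200 = 9,890 kg; Δv = 301×9.81×ln(2.941) = 2952.8×1.0789 ≈ 3186 m/s.
Stage 2: m₀ = 8,010 kg, m_f = 8,010 − 5,610 = 2,400 kg; Δv = 450×9.81×ln(3.337) = 4414.5×1.2052 ≈ 5320 m/s.
Total Δv = 3186 + 5320 = 8506 m/s.

Δv ≈ 8510 m/s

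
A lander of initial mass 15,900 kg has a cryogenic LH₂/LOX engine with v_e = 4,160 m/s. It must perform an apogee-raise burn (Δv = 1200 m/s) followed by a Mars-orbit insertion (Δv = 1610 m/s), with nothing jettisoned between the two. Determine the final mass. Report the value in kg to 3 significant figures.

After the first burn: m = 15900 × exp(−1200/4160.0) = 15900 × 0.74942 = 11,915.8 kg.
After the second burn: m = 11,915.8 × exp(−1610/4160.0) = 11,915.8 × 0.67908 = 8,091.78 kg.

final mass ≈ 8090 kg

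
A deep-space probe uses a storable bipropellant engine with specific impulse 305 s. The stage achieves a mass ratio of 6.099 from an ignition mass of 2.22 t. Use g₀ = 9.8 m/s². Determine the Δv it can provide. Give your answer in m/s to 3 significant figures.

v_e = Isp · g₀ = 305 × 9.8 = 2989.0 m/s.
Δv = v_e · ln(6.099) = 2989.0 × 1.8081 ≈ 5404.5 m/s.

Δv ≈ 5400 m/s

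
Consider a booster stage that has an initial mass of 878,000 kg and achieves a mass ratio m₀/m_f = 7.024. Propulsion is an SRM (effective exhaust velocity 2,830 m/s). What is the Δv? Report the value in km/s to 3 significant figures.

Δv ≈ 5.52 km/s

Rocket equation: Δv = v_e · ln(7.024) = 2830.0 × 1.9493 ≈ 5516.6 m/s.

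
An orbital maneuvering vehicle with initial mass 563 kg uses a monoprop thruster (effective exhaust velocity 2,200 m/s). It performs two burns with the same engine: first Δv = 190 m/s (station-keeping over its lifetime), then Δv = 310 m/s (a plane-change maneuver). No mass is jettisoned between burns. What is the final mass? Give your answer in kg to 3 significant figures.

final mass ≈ 449 kg

After the first burn: m = 563 × exp(−190/2200.0) = 563 × 0.91726 = 516.417 kg.
After the second burn: m = 516.417 × exp(−310/2200.0) = 516.417 × 0.86857 = 448.544 kg.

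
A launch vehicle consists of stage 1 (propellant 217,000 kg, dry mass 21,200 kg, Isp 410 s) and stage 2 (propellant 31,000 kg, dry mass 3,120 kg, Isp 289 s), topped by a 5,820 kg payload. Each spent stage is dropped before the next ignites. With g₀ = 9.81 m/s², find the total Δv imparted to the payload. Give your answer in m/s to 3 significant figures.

Ignition mass of stage 1 = 217,000+21,200 + 31,000+3,120 + 5,820 = 278,140 kg.
Stage 1: m₀ = 278,140 kg, m_f = 278,140 − 217,000 = 61,140 kg; Δv = 410×9.81×ln(4.549) = 4022.1×1.5150 ≈ 6093 m/s.
Stage 2: m₀ = 39,940 kg, m_f = 39,940 − 31,000 = 8,940 kg; Δv = 289×9.81×ln(4.468) = 2835.1×1.4968 ≈ 4244 m/s.
Total Δv = 6093 + 4244 = 10337 m/s.

Δv ≈ 10300 m/s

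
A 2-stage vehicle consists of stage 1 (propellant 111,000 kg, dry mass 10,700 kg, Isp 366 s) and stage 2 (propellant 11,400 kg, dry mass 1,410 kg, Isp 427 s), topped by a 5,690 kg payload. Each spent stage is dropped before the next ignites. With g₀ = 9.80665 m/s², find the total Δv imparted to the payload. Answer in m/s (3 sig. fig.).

Δv ≈ 9640 m/s

Ignition mass of stage 1 = 111,000+10,700 + 11,400+1,410 + 5,690 = 140,200 kg.
Stage 1: m₀ = 140,200 kg, m_f = 140,200 − 111,000 = 29,200 kg; Δv = 366×9.80665×ln(4.801) = 3589.2×1.5689 ≈ 5631 m/s.
Stage 2: m₀ = 18,500 kg, m_f = 18,500 − 11,400 = 7,100 kg; Δv = 427×9.80665×ln(2.606) = 4187.4×0.9577 ≈ 4010 m/s.
Total Δv = 5631 + 4010 = 9641 m/s.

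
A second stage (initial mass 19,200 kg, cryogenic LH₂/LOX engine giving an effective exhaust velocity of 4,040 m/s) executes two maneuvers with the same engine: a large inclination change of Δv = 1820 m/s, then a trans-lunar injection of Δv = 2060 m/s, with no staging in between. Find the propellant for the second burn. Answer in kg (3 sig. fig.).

After the first burn: m = 19200 × exp(−1820/4040.0) = 19200 × 0.63731 = 12,236.4 kg.
After the second burn: m = 12,236.4 × exp(−2060/4040.0) = 12,236.4 × 0.60056 = 7,348.69 kg.
Second-burn propellant = 12,236.4 − 7,348.69 = 4,887.71 kg.

propellant for the second burn ≈ 4890 kg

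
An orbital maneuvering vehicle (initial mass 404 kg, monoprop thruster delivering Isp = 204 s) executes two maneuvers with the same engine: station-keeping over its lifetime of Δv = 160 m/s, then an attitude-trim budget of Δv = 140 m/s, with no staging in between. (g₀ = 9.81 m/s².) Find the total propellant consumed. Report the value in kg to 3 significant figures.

total propellant consumed ≈ 56.2 kg

v_e = Isp · g₀ = 204 × 9.81 = 2001.2 m/s.
After the first burn: m = 404 × exp(−160/2001.2) = 404 × 0.92316 = 372.957 kg.
After the second burn: m = 372.957 × exp(−140/2001.2) = 372.957 × 0.93243 = 347.756 kg.
Total propellant = m₀ − m_final = 404 − 347.756 = 56.244 kg.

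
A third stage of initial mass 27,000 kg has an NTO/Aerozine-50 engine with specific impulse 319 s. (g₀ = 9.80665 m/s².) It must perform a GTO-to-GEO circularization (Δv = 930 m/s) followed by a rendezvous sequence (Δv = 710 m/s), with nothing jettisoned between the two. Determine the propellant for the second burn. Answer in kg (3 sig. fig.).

v_e = Isp · g₀ = 319 × 9.80665 = 3128.3 m/s.
After the first burn: m = 27000 × exp(−930/3128.3) = 27000 × 0.74283 = 20,056.4 kg.
After the second burn: m = 20,056.4 × exp(−710/3128.3) = 20,056.4 × 0.79695 = 15,983.9 kg.
Second-burn propellant = 20,056.4 − 15,983.9 = 4,072.5 kg.

propellant for the second burn ≈ 4070 kg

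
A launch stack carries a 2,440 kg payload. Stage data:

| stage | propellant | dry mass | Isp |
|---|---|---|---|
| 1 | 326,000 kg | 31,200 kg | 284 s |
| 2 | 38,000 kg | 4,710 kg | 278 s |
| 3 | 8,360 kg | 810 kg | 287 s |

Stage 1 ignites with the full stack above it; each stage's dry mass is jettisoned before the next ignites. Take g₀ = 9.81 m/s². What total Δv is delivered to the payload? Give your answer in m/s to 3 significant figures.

Ignition mass of stage 1 = 326,000+31,200 + 38,000+4,710 + 8,360+810 + 2,440 = 411,520 kg.
Stage 1: m₀ = 411,520 kg, m_f = 411,520 − 326,000 = 85,520 kg; Δv = 284×9.81×ln(4.812) = 2786.0×1.5711 ≈ 4377 m/s.
Stage 2: m₀ = 54,320 kg, m_f = 54,320 − 38,000 = 16,320 kg; Δv = 278×9.81×ln(3.328) = 2727.2×1.2025 ≈ 3279 m/s.
Stage 3: m₀ = 11,610 kg, m_f = 11,610 − 8,360 = 3,250 kg; Δv = 287×9.81×ln(3.572) = 2815.5×1.2732 ≈ 3585 m/s.
Total Δv = 4377 + 3279 + 3585 = 11241 m/s.

Δv ≈ 11200 m/s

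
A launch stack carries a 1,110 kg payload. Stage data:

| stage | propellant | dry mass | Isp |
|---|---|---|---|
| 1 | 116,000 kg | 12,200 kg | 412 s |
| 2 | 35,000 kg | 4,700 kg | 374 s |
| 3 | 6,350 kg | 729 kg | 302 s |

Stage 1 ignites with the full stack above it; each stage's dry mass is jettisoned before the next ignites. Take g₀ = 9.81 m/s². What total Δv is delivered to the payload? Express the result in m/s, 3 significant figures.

Ignition mass of stage 1 = 116,000+12,200 + 35,000+4,700 + 6,350+729 + 1,110 = 176,089 kg.
Stage 1: m₀ = 176,089 kg, m_f = 176,089 − 116,000 = 60,089 kg; Δv = 412×9.81×ln(2.93) = 4041.7×1.0752 ≈ 4346 m/s.
Stage 2: m₀ = 47,889 kg, m_f = 47,889 − 35,000 = 12,889 kg; Δv = 374×9.81×ln(3.715) = 3668.9×1.3125 ≈ 4816 m/s.
Stage 3: m₀ = 8,189 kg, m_f = 8,189 − 6,350 = 1,839 kg; Δv = 302×9.81×ln(4.453) = 2962.6×1.4936 ≈ 4425 m/s.
Total Δv = 4346 + 4816 + 4425 = 13587 m/s.

Δv ≈ 13600 m/s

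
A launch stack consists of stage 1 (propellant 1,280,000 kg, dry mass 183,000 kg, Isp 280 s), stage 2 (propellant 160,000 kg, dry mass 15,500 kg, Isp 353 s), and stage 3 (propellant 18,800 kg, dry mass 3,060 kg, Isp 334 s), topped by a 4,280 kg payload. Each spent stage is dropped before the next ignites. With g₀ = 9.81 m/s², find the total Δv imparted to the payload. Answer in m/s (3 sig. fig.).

Ignition mass of stage 1 = 1,280,000+183,000 + 160,000+15,500 + 18,800+3,060 + 4,280 = 1,664,640 kg.
Stage 1: m₀ = 1,664,640 kg, m_f = 1,664,640 − 1,280,000 = 384,640 kg; Δv = 280×9.81×ln(4.328) = 2746.8×1.4651 ≈ 4024 m/s.
Stage 2: m₀ = 201,640 kg, m_f = 201,640 − 160,000 = 41,640 kg; Δv = 353×9.81×ln(4.842) = 3462.9×1.5774 ≈ 5463 m/s.
Stage 3: m₀ = 26,140 kg, m_f = 26,140 − 18,800 = 7,340 kg; Δv = 334×9.81×ln(3.561) = 3276.5×1.2701 ≈ 4162 m/s.
Total Δv = 4024 + 5463 + 4162 = 13649 m/s.

Δv ≈ 13600 m/s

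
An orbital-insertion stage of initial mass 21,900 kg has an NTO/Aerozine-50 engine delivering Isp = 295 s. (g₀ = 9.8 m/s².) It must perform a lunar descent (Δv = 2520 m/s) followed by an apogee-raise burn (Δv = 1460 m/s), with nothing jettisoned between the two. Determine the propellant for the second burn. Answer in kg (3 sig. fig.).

v_e = Isp · g₀ = 295 × 9.8 = 2891.0 m/s.
After the first burn: m = 21900 × exp(−2520/2891.0) = 21900 × 0.41825 = 9,159.68 kg.
After the second burn: m = 9,159.68 × exp(−1460/2891.0) = 9,159.68 × 0.60350 = 5,527.87 kg.
Second-burn propellant = 9,159.68 − 5,527.87 = 3,631.81 kg.

propellant for the second burn ≈ 3630 kg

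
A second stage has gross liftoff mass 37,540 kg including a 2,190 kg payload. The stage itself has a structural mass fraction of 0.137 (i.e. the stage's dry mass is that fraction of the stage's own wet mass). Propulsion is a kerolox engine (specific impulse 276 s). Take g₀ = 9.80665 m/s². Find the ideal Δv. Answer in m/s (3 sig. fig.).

Δv ≈ 4530 m/s

Stage wet mass = m₀ − payload = 37,540 − 2,190 = 35,350 kg.
Stage dry mass = ε × stage wet mass = 0.137 × 35,350 = 4,842.95 kg.
Burnout mass m_f = stage dry + payload = 4,842.95 + 2,190 = 7,032.95 kg.
v_e = Isp · g₀ = 276 × 9.80665 = 2706.6 m/s.
Δv = v_e · ln(37,540/7,032.95) = 2706.6 × ln(5.338) = 2706.6 × 1.6748 ≈ 4533 m/s.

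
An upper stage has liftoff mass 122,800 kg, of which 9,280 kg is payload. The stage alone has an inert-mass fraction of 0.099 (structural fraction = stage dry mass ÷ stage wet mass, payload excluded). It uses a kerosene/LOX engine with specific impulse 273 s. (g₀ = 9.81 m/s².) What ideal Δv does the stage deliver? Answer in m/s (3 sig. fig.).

Δv ≈ 4790 m/s

Stage wet mass = m₀ − payload = 122,800 − 9,280 = 113,520 kg.
Stage dry mass = ε × stage wet mass = 0.099 × 113,520 = 11,238.5 kg.
Burnout mass m_f = stage dry + payload = 11,238.5 + 9,280 = 20,518.5 kg.
v_e = Isp · g₀ = 273 × 9.81 = 2678.1 m/s.
From the ideal rocket equation, Δv = v_e · ln(122,800/20,518.5) = 2678.1 × ln(5.985) = 2678.1 × 1.7892 ≈ 4792 m/s.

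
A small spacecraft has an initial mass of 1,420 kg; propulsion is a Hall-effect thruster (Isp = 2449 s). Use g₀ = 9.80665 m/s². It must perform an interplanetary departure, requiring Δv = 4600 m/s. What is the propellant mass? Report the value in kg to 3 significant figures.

propellant mass ≈ 248 kg

v_e = Isp · g₀ = 2449 × 9.80665 = 24016.5 m/s.
m₀/m_f = exp(Δv / v_e) = exp(4600 / 24016.5) = exp(0.1915) = 1.2111.
m_f = 1,420 / 1.2111 = 1,172.49 kg, so propellant = m₀ − m_f = 1,420 − 1,172.49 = 247.51 kg.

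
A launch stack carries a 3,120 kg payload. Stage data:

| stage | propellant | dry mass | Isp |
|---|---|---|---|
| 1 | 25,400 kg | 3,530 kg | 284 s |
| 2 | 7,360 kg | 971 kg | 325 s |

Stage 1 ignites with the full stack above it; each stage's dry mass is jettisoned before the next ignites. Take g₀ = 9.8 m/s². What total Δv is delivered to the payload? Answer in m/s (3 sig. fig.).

Ignition mass of stage 1 = 25,400+3,530 + 7,360+971 + 3,120 = 40,381 kg.
Stage 1: m₀ = 40,381 kg, m_f = 40,381 − 25,400 = 14,981 kg; Δv = 284×9.8×ln(2.695) = 2783.2×0.9916 ≈ 2760 m/s.
Stage 2: m₀ = 11,451 kg, m_f = 11,451 − 7,360 = 4,091 kg; Δv = 325×9.8×ln(2.799) = 3185.0×1.0293 ≈ 3278 m/s.
Total Δv = 2760 + 3278 = 6038 m/s.

Δv ≈ 6040 m/s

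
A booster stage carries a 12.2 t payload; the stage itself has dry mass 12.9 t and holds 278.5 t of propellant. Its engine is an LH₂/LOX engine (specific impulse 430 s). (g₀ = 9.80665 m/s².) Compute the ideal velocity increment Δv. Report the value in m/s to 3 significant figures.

v_e = Isp · g₀ = 430 × 9.80665 = 4216.9 m/s.
m₀ = payload + dry + propellant = 12.2 + 12.9 + 278.5 = 303.6 t.
m_f = payload + dry = 12.2 + 12.9 = 25.1 t.
Δv = v_e · ln(m₀/m_f) = 4216.9 × ln(12.1) = 4216.9 × 2.4928 ≈ 10512.0 m/s.

Δv ≈ 10500 m/s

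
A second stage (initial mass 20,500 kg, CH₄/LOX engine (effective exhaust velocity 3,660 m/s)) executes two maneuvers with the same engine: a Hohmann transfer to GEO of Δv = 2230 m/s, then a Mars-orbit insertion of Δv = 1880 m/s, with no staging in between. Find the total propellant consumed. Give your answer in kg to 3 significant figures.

total propellant consumed ≈ 13800 kg

After the first burn: m = 20500 × exp(−2230/3660.0) = 20500 × 0.54374 = 11,146.7 kg.
After the second burn: m = 11,146.7 × exp(−1880/3660.0) = 11,146.7 × 0.59830 = 6,669.07 kg.
Total propellant = m₀ − m_final = 20500 − 6,669.07 = 13,830.93 kg.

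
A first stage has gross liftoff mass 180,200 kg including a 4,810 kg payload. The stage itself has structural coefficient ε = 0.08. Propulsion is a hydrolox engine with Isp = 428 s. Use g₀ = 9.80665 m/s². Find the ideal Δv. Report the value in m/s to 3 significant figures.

Δv ≈ 9480 m/s

Stage wet mass = m₀ − payload = 180,200 − 4,810 = 175,390 kg.
Stage dry mass = ε × stage wet mass = 0.08 × 175,390 = 14,031.2 kg.
Burnout mass m_f = stage dry + payload = 14,031.2 + 4,810 = 18,841.2 kg.
v_e = Isp · g₀ = 428 × 9.80665 = 4197.2 m/s.
Rocket equation: Δv = v_e · ln(180,200/18,841.2) = 4197.2 × ln(9.564) = 4197.2 × 2.2580 ≈ 9477 m/s.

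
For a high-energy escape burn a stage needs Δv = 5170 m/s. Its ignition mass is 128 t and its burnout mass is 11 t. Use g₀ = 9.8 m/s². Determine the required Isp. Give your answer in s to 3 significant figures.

ln(m₀/m_f) = ln(128000/11000) = ln(11.64) = 2.4541.
Rocket equation: v_e = Δv / ln(m₀/m_f) = 5170 / 2.4541 = 2106.6 m/s.
Isp = v_e / g₀ = 2106.6 / 9.8 = 215.0 s.

Isp ≈ 215 s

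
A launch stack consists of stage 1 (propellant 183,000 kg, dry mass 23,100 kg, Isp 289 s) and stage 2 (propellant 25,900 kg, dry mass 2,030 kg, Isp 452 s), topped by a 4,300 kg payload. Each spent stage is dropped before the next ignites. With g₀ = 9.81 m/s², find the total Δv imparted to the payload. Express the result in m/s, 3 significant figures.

Ignition mass of stage 1 = 183,000+23,100 + 25,900+2,030 + 4,300 = 238,330 kg.
Stage 1: m₀ = 238,330 kg, m_f = 238,330 − 183,000 = 55,330 kg; Δv = 289×9.81×ln(4.307) = 2835.1×1.4603 ≈ 4140 m/s.
Stage 2: m₀ = 32,230 kg, m_f = 32,230 − 25,900 = 6,330 kg; Δv = 452×9.81×ln(5.092) = 4434.1×1.6276 ≈ 7217 m/s.
Total Δv = 4140 + 7217 = 11357 m/s.

Δv ≈ 11400 m/s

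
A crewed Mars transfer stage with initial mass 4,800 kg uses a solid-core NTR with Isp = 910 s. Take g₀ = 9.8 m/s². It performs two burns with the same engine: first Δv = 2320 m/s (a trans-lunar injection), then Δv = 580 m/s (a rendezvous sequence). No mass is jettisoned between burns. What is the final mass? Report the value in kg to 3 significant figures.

v_e = Isp · g₀ = 910 × 9.8 = 8918.0 m/s.
After the first burn: m = 4800 × exp(−2320/8918.0) = 4800 × 0.77094 = 3,700.51 kg.
After the second burn: m = 3,700.51 × exp(−580/8918.0) = 3,700.51 × 0.93703 = 3,467.49 kg.

final mass ≈ 3470 kg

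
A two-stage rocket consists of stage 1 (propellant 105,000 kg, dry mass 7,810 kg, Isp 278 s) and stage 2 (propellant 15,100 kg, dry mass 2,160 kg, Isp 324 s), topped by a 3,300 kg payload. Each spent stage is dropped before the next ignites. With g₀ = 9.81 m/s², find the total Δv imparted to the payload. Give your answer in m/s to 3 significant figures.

Ignition mass of stage 1 = 105,000+7,810 + 15,100+2,160 + 3,300 = 133,370 kg.
Stage 1: m₀ = 133,370 kg, m_f = 133,370 − 105,000 = 28,370 kg; Δv = 278×9.81×ln(4.701) = 2727.2×1.5478 ≈ 4221 m/s.
Stage 2: m₀ = 20,560 kg, m_f = 20,560 − 15,100 = 5,460 kg; Δv = 324×9.81×ln(3.766) = 3178.4×1.3259 ≈ 4214 m/s.
Total Δv = 4221 + 4214 = 8435 m/s.

Δv ≈ 8440 m/s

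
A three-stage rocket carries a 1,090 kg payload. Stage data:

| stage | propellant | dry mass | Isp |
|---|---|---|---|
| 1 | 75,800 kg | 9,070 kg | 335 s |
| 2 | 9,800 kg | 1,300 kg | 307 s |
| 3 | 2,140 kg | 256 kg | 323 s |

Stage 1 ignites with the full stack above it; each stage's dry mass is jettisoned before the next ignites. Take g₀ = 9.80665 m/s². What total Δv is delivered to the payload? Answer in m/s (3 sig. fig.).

Δv ≈ 11100 m/s

Ignition mass of stage 1 = 75,800+9,070 + 9,800+1,300 + 2,140+256 + 1,090 = 99,456 kg.
Stage 1: m₀ = 99,456 kg, m_f = 99,456 − 75,800 = 23,656 kg; Δv = 335×9.80665×ln(4.204) = 3285.2×1.4361 ≈ 4718 m/s.
Stage 2: m₀ = 14,586 kg, m_f = 14,586 − 9,800 = 4,786 kg; Δv = 307×9.80665×ln(3.048) = 3010.6×1.1144 ≈ 3355 m/s.
Stage 3: m₀ = 3,486 kg, m_f = 3,486 − 2,140 = 1,346 kg; Δv = 323×9.80665×ln(2.59) = 3167.5×0.9516 ≈ 3014 m/s.
Total Δv = 4718 + 3355 + 3014 = 11087 m/s.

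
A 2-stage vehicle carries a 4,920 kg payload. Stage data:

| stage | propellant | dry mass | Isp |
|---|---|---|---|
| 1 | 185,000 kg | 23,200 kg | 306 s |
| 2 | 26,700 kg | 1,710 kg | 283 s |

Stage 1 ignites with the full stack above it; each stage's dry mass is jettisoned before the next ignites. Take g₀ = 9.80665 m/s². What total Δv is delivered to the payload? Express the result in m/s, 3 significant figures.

Δv ≈ 8840 m/s

Ignition mass of stage 1 = 185,000+23,200 + 26,700+1,710 + 4,920 = 241,530 kg.
Stage 1: m₀ = 241,530 kg, m_f = 241,530 − 185,000 = 56,530 kg; Δv = 306×9.80665×ln(4.273) = 3000.8×1.4522 ≈ 4358 m/s.
Stage 2: m₀ = 33,330 kg, m_f = 33,330 − 26,700 = 6,630 kg; Δv = 283×9.80665×ln(5.027) = 2775.3×1.6149 ≈ 4482 m/s.
Total Δv = 4358 + 4482 = 8840 m/s.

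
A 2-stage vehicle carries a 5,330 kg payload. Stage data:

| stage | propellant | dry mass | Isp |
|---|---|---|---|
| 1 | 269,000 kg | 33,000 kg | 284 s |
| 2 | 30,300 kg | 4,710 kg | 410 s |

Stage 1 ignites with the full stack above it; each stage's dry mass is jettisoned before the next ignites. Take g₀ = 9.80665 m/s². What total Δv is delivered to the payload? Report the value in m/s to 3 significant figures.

Δv ≈ 9880 m/s

Ignition mass of stage 1 = 269,000+33,000 + 30,300+4,710 + 5,330 = 342,340 kg.
Stage 1: m₀ = 342,340 kg, m_f = 342,340 − 269,000 = 73,340 kg; Δv = 284×9.80665×ln(4.668) = 2785.1×1.5407 ≈ 4291 m/s.
Stage 2: m₀ = 40,340 kg, m_f = 40,340 − 30,300 = 10,040 kg; Δv = 410×9.80665×ln(4.018) = 4020.7×1.3908 ≈ 5592 m/s.
Total Δv = 4291 + 5592 = 9883 m/s.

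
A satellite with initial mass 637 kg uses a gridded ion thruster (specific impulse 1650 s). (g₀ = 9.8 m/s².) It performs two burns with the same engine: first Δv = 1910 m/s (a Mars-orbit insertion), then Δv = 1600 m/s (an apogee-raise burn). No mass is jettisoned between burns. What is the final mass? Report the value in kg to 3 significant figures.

final mass ≈ 513 kg

v_e = Isp · g₀ = 1650 × 9.8 = 16170.0 m/s.
After the first burn: m = 637 × exp(−1910/16170.0) = 637 × 0.88859 = 566.032 kg.
After the second burn: m = 566.032 × exp(−1600/16170.0) = 566.032 × 0.90579 = 512.706 kg.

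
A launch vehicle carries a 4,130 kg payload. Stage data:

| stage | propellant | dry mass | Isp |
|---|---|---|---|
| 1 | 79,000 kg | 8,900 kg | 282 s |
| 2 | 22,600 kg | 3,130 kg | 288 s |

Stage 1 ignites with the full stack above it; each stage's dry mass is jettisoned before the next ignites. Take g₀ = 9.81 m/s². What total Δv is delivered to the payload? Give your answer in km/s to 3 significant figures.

Ignition mass of stage 1 = 79,000+8,900 + 22,600+3,130 + 4,130 = 117,760 kg.
Stage 1: m₀ = 117,760 kg, m_f = 117,760 − 79,000 = 38,760 kg; Δv = 282×9.81×ln(3.038) = 2766.4×1.1113 ≈ 3074 m/s.
Stage 2: m₀ = 29,860 kg, m_f = 29,860 − 22,600 = 7,260 kg; Δv = 288×9.81×ln(4.113) = 2825.3×1.4141 ≈ 3995 m/s.
Total Δv = 3074 + 3995 = 7069 m/s.

Δv ≈ 7.07 km/s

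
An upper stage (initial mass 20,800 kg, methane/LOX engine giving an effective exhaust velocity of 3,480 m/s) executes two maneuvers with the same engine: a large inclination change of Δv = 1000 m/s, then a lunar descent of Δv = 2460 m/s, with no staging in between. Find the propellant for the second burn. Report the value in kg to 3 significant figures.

After the first burn: m = 20800 × exp(−1000/3480.0) = 20800 × 0.75024 = 15,605 kg.
After the second burn: m = 15,605 × exp(−2460/3480.0) = 15,605 × 0.49317 = 7,695.92 kg.
Second-burn propellant = 15,605 − 7,695.92 = 7,909.08 kg.

propellant for the second burn ≈ 7910 kg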